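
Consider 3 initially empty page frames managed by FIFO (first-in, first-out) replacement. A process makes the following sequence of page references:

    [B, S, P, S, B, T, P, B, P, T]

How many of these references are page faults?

B -> miss, frames {B}
S -> miss, frames {B,S}
P -> miss, frames {B,S,P}
S -> hit
B -> hit
T -> miss, evict B, frames {S,P,T}
P -> hit
B -> miss, evict S, frames {P,T,B}
P -> hit
T -> hit
Page faults: 5.

5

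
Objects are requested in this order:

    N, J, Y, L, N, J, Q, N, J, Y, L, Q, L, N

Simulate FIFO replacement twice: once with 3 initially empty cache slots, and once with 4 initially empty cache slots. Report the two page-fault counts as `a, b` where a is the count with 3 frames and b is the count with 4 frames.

3 frames: F F F F F F F . . F F . . F → 10 faults.
4 frames: F F F F . . F F F F F F . F → 11 faults.
11 > 10: adding a frame increased faults — Belady's anomaly.

10, 11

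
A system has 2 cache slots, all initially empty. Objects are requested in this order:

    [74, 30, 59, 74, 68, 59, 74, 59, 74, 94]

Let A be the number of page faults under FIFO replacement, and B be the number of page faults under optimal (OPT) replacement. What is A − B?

2

Under FIFO: F F F F F F F . . F → 8 faults.
Under OPT: F F F . F . F . . F → 6 faults.
A − B = 8 − 6 = 2.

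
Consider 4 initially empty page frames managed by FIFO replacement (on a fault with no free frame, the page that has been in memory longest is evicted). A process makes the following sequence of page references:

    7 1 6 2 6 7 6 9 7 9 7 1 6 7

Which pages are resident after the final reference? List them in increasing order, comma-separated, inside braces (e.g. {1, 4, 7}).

7 -> fault, frames {7}
1 -> fault, frames {7,1}
6 -> fault, frames {7,1,6}
2 -> fault, frames {7,1,6,2}
6 -> hit
7 -> hit
6 -> hit
9 -> fault, evict 7, frames {1,6,2,9}
7 -> fault, evict 1, frames {6,2,9,7}
9 -> hit
7 -> hit
1 -> fault, evict 6, frames {2,9,7,1}
6 -> fault, evict 2, frames {9,7,1,6}
7 -> hit

{1, 6, 7, 9}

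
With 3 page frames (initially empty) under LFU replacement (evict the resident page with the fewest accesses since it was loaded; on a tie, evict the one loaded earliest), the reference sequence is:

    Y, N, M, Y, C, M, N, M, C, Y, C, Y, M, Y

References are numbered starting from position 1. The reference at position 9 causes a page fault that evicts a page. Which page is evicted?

pos 1: Y → fault, frames {Y}
pos 2: N → fault, frames {Y,N}
pos 3: M → fault, frames {Y,N,M}
pos 4: Y → hit
pos 5: C → fault, evict N, frames {Y,M,C}
pos 6: M → hit
pos 7: N → fault, evict C, frames {Y,M,N}
pos 8: M → hit
pos 9: C → fault, evict N, frames {Y,M,C}
At position 9, page N is evicted.

N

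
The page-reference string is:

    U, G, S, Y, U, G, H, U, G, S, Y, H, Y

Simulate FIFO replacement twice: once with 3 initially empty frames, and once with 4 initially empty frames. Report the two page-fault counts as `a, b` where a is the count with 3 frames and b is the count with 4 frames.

3 frames: F F F F F F F . . F F . . → 9 faults.
4 frames: F F F F . . F F F F F F . → 10 faults.
10 > 9: adding a frame increased faults — Belady's anomaly.

9, 10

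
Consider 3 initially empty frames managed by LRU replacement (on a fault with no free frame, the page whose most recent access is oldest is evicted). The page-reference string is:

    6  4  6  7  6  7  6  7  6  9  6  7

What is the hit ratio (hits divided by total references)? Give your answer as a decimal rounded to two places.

6: miss, frames (6)
4: miss, frames (6 4)
6: hit
7: miss, frames (4 6 7)
6: hit
7: hit
6: hit
7: hit
6: hit
9: miss, evict 4, frames (7 6 9)
6: hit
7: hit
Hits: 8 of 12 references → 8/12 = 0.6667.

0.67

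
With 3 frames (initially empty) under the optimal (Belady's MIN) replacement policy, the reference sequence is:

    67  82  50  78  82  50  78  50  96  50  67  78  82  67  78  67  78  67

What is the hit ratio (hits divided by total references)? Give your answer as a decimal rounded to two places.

0.61

67 → fault, frames [67]
82 → fault, frames [67, 82]
50 → fault, frames [67, 82, 50]
78 → fault, evict 67, frames [82, 50, 78]
82 → hit
50 → hit
78 → hit
50 → hit
96 → fault, evict 82, frames [50, 78, 96]
50 → hit
67 → fault, evict 96, frames [50, 78, 67]
78 → hit
82 → fault, evict 50, frames [78, 67, 82]
67 → hit
78 → hit
67 → hit
78 → hit
67 → hit
Hits: 11 of 18 references → 11/18 = 0.6111.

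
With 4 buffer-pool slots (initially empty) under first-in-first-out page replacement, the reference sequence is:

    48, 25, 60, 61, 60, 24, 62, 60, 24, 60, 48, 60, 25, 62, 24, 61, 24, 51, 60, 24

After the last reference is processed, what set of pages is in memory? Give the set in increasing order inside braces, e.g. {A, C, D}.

48 → miss, frames (48)
25 → miss, frames (48 25)
60 → miss, frames (48 25 60)
61 → miss, frames (48 25 60 61)
60 → hit
24 → miss, evict 48, frames (25 60 61 24)
62 → miss, evict 25, frames (60 61 24 62)
60 → hit
24 → hit
60 → hit
48 → miss, evict 60, frames (61 24 62 48)
60 → miss, evict 61, frames (24 62 48 60)
25 → miss, evict 24, frames (62 48 60 25)
62 → hit
24 → miss, evict 62, frames (48 60 25 24)
61 → miss, evict 48, frames (60 25 24 61)
24 → hit
51 → miss, evict 60, frames (25 24 61 51)
60 → miss, evict 25, frames (24 61 51 60)
24 → hit

{24, 51, 60, 61}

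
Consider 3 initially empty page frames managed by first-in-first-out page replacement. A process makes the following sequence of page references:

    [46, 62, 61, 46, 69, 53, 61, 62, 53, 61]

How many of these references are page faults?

7

46 → miss, frames [46]
62 → miss, frames [46, 62]
61 → miss, frames [46, 62, 61]
46 → hit
69 → miss, evict 46, frames [62, 61, 69]
53 → miss, evict 62, frames [61, 69, 53]
61 → hit
62 → miss, evict 61, frames [69, 53, 62]
53 → hit
61 → miss, evict 69, frames [53, 62, 61]
Page faults: 7.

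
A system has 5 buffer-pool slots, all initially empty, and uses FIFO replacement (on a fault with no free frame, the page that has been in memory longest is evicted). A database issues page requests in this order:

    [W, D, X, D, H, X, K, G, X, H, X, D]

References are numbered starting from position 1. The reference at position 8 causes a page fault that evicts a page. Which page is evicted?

pos 1: W -> miss, frames [W]
pos 2: D -> miss, frames [W, D]
pos 3: X -> miss, frames [W, D, X]
pos 4: D -> hit
pos 5: H -> miss, frames [W, D, X, H]
pos 6: X -> hit
pos 7: K -> miss, frames [W, D, X, H, K]
pos 8: G -> miss, evict W, frames [D, X, H, K, G]
At position 8, page W is evicted.

W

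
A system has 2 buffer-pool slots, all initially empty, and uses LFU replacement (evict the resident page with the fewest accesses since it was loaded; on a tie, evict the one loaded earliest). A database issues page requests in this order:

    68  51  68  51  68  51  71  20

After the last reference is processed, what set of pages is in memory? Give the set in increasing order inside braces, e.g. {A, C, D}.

{20, 51}

68 -> miss, frames (68)
51 -> miss, frames (68 51)
68 -> hit
51 -> hit
68 -> hit
51 -> hit
71 -> miss, evict 68, frames (51 71)
20 -> miss, evict 71, frames (51 20)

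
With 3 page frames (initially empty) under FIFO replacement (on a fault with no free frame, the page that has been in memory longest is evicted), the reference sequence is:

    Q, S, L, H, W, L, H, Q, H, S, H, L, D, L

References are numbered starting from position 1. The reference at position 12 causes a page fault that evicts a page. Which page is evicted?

Q

pos 1: Q -> miss, frames {Q}
pos 2: S -> miss, frames {Q,S}
pos 3: L -> miss, frames {Q,S,L}
pos 4: H -> miss, evict Q, frames {S,L,H}
pos 5: W -> miss, evict S, frames {L,H,W}
pos 6: L -> hit
pos 7: H -> hit
pos 8: Q -> miss, evict L, frames {H,W,Q}
pos 9: H -> hit
pos 10: S -> miss, evict H, frames {W,Q,S}
pos 11: H -> miss, evict W, frames {Q,S,H}
pos 12: L -> miss, evict Q, frames {S,H,L}
At position 12, page Q is evicted.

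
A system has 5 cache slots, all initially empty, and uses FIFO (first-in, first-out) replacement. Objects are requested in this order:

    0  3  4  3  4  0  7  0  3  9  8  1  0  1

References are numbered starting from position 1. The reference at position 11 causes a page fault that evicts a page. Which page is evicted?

0

pos 1: 0 → miss, frames {0}
pos 2: 3 → miss, frames {0,3}
pos 3: 4 → miss, frames {0,3,4}
pos 4: 3 → hit
pos 5: 4 → hit
pos 6: 0 → hit
pos 7: 7 → miss, frames {0,3,4,7}
pos 8: 0 → hit
pos 9: 3 → hit
pos 10: 9 → miss, frames {0,3,4,7,9}
pos 11: 8 → miss, evict 0, frames {3,4,7,9,8}
At position 11, page 0 is evicted.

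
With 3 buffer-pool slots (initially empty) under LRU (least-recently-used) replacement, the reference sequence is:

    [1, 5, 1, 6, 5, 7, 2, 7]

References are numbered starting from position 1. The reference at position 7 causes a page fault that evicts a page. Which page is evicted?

6

pos 1: 1: fault, frames {1}
pos 2: 5: fault, frames {1,5}
pos 3: 1: hit
pos 4: 6: fault, frames {5,1,6}
pos 5: 5: hit
pos 6: 7: fault, evict 1, frames {6,5,7}
pos 7: 2: fault, evict 6, frames {5,7,2}
At position 7, page 6 is evicted.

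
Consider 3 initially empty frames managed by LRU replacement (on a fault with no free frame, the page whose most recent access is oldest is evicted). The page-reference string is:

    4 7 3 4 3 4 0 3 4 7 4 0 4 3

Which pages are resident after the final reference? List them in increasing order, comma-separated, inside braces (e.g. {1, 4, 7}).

4: fault, frames [4]
7: fault, frames [4, 7]
3: fault, frames [4, 7, 3]
4: hit
3: hit
4: hit
0: fault, evict 7, frames [3, 4, 0]
3: hit
4: hit
7: fault, evict 0, frames [3, 4, 7]
4: hit
0: fault, evict 3, frames [7, 4, 0]
4: hit
3: fault, evict 7, frames [0, 4, 3]

{0, 3, 4}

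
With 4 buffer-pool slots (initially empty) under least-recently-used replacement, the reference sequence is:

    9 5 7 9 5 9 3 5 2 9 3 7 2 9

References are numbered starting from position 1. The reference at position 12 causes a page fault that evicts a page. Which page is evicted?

pos 1: 9: miss, frames {9}
pos 2: 5: miss, frames {9,5}
pos 3: 7: miss, frames {9,5,7}
pos 4: 9: hit
pos 5: 5: hit
pos 6: 9: hit
pos 7: 3: miss, frames {7,5,9,3}
pos 8: 5: hit
pos 9: 2: miss, evict 7, frames {9,3,5,2}
pos 10: 9: hit
pos 11: 3: hit
pos 12: 7: miss, evict 5, frames {2,9,3,7}
At position 12, page 5 is evicted.

5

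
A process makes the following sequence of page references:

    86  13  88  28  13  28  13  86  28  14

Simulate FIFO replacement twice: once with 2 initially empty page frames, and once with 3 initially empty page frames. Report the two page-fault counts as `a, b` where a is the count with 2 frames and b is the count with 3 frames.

8, 6

2 frames: F F F F F . . F F F → 8 faults.
3 frames: F F F F . . . F . F → 6 faults.
6 < 8: adding a frame reduced faults, as is typical.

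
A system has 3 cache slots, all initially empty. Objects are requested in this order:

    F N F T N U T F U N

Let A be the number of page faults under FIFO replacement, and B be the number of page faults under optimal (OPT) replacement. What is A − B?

1

Under FIFO: F F . F . F . F . F → 6 faults.
Under OPT: F F . F . F . . . F → 5 faults.
A − B = 6 − 5 = 1.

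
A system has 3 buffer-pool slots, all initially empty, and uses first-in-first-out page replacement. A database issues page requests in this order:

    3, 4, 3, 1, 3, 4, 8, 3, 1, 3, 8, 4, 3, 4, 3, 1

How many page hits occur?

3 → fault, frames {3}
4 → fault, frames {3,4}
3 → hit
1 → fault, frames {3,4,1}
3 → hit
4 → hit
8 → fault, evict 3, frames {4,1,8}
3 → fault, evict 4, frames {1,8,3}
1 → hit
3 → hit
8 → hit
4 → fault, evict 1, frames {8,3,4}
3 → hit
4 → hit
3 → hit
1 → fault, evict 8, frames {3,4,1}
Hits: 9.

9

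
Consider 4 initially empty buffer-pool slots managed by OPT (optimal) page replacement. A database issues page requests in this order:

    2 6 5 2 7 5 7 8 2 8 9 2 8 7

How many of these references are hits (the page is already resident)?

2 → fault, frames [2]
6 → fault, frames [2, 6]
5 → fault, frames [2, 6, 5]
2 → hit
7 → fault, frames [2, 6, 5, 7]
5 → hit
7 → hit
8 → fault, evict 5, frames [2, 6, 7, 8]
2 → hit
8 → hit
9 → fault, evict 6, frames [2, 7, 8, 9]
2 → hit
8 → hit
7 → hit
Hits: 8.

8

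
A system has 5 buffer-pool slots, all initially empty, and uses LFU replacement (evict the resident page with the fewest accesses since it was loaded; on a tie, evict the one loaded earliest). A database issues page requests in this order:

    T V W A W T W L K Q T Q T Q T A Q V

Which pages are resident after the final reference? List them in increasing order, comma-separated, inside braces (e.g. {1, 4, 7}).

T: fault, frames (T)
V: fault, frames (T V)
W: fault, frames (T V W)
A: fault, frames (T V W A)
W: hit
T: hit
W: hit
L: fault, frames (T V W A L)
K: fault, evict V, frames (T W A L K)
Q: fault, evict A, frames (T W L K Q)
T: hit
Q: hit
T: hit
Q: hit
T: hit
A: fault, evict L, frames (T W K Q A)
Q: hit
V: fault, evict K, frames (T W Q A V)

{A, Q, T, V, W}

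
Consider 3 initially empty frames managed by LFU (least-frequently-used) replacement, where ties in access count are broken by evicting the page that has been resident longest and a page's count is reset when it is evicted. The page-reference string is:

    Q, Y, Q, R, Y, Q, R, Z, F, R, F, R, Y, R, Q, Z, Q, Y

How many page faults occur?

8

Q: miss, frames {Q}
Y: miss, frames {Q,Y}
Q: hit
R: miss, frames {Q,Y,R}
Y: hit
Q: hit
R: hit
Z: miss, evict Y, frames {Q,R,Z}
F: miss, evict Z, frames {Q,R,F}
R: hit
F: hit
R: hit
Y: miss, evict F, frames {Q,R,Y}
R: hit
Q: hit
Z: miss, evict Y, frames {Q,R,Z}
Q: hit
Y: miss, evict Z, frames {Q,R,Y}
Page faults: 8.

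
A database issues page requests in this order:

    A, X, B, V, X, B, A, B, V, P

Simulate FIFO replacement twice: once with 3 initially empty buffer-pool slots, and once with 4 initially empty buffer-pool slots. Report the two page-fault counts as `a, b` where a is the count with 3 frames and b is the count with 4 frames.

3 frames: F F F F . . F . . F → 6 faults.
4 frames: F F F F . . . . . F → 5 faults.
5 < 6: adding a frame reduced faults, as is typical.

6, 5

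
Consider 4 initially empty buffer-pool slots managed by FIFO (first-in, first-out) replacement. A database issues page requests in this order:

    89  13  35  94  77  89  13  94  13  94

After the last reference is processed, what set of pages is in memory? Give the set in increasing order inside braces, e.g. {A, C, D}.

89 -> miss, frames [89]
13 -> miss, frames [89, 13]
35 -> miss, frames [89, 13, 35]
94 -> miss, frames [89, 13, 35, 94]
77 -> miss, evict 89, frames [13, 35, 94, 77]
89 -> miss, evict 13, frames [35, 94, 77, 89]
13 -> miss, evict 35, frames [94, 77, 89, 13]
94 -> hit
13 -> hit
94 -> hit

{13, 77, 89, 94}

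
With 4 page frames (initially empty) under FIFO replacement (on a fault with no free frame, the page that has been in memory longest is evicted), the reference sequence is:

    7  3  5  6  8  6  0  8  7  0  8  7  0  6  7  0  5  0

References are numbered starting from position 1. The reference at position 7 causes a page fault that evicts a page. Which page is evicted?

3

pos 1: 7: miss, frames {7}
pos 2: 3: miss, frames {7,3}
pos 3: 5: miss, frames {7,3,5}
pos 4: 6: miss, frames {7,3,5,6}
pos 5: 8: miss, evict 7, frames {3,5,6,8}
pos 6: 6: hit
pos 7: 0: miss, evict 3, frames {5,6,8,0}
At position 7, page 3 is evicted.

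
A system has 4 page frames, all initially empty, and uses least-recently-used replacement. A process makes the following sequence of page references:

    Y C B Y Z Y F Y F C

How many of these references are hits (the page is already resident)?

4

Y -> fault, frames {Y}
C -> fault, frames {Y,C}
B -> fault, frames {Y,C,B}
Y -> hit
Z -> fault, frames {C,B,Y,Z}
Y -> hit
F -> fault, evict C, frames {B,Z,Y,F}
Y -> hit
F -> hit
C -> fault, evict B, frames {Z,Y,F,C}
Hits: 4.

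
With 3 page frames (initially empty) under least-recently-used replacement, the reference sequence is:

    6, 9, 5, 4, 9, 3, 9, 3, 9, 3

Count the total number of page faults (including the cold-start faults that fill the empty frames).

5

6: fault, frames {6}
9: fault, frames {6,9}
5: fault, frames {6,9,5}
4: fault, evict 6, frames {9,5,4}
9: hit
3: fault, evict 5, frames {4,9,3}
9: hit
3: hit
9: hit
3: hit
Page faults: 5.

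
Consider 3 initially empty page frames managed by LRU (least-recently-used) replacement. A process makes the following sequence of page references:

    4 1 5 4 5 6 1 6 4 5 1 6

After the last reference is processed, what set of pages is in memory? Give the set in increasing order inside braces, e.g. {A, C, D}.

{1, 5, 6}

4 -> miss, frames {4}
1 -> miss, frames {4,1}
5 -> miss, frames {4,1,5}
4 -> hit
5 -> hit
6 -> miss, evict 1, frames {4,5,6}
1 -> miss, evict 4, frames {5,6,1}
6 -> hit
4 -> miss, evict 5, frames {1,6,4}
5 -> miss, evict 1, frames {6,4,5}
1 -> miss, evict 6, frames {4,5,1}
6 -> miss, evict 4, frames {5,1,6}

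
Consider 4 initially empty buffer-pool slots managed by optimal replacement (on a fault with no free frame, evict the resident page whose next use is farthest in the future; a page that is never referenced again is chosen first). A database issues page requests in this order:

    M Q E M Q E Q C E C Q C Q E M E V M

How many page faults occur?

5

M → fault, frames [M]
Q → fault, frames [M, Q]
E → fault, frames [M, Q, E]
M → hit
Q → hit
E → hit
Q → hit
C → fault, frames [M, Q, E, C]
E → hit
C → hit
Q → hit
C → hit
Q → hit
E → hit
M → hit
E → hit
V → fault, evict C, frames [M, Q, E, V]
M → hit
Page faults: 5.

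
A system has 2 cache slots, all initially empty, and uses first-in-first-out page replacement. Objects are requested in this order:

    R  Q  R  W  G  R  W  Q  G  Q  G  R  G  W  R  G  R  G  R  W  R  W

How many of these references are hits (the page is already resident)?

R: fault, frames (R)
Q: fault, frames (R Q)
R: hit
W: fault, evict R, frames (Q W)
G: fault, evict Q, frames (W G)
R: fault, evict W, frames (G R)
W: fault, evict G, frames (R W)
Q: fault, evict R, frames (W Q)
G: fault, evict W, frames (Q G)
Q: hit
G: hit
R: fault, evict Q, frames (G R)
G: hit
W: fault, evict G, frames (R W)
R: hit
G: fault, evict R, frames (W G)
R: fault, evict W, frames (G R)
G: hit
R: hit
W: fault, evict G, frames (R W)
R: hit
W: hit
Hits: 9.

9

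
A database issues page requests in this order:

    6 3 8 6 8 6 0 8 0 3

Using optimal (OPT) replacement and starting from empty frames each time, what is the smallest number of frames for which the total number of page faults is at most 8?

2

f=1: 10 faults
f=2: 5 faults
f=3: 4 faults
f=4: 4 faults
Smallest f with faults ≤ 8 is 2.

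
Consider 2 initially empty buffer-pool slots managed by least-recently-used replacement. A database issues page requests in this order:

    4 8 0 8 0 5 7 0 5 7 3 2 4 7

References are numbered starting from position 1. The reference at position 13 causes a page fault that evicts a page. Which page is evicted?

3

pos 1: 4: fault, frames [4]
pos 2: 8: fault, frames [4, 8]
pos 3: 0: fault, evict 4, frames [8, 0]
pos 4: 8: hit
pos 5: 0: hit
pos 6: 5: fault, evict 8, frames [0, 5]
pos 7: 7: fault, evict 0, frames [5, 7]
pos 8: 0: fault, evict 5, frames [7, 0]
pos 9: 5: fault, evict 7, frames [0, 5]
pos 10: 7: fault, evict 0, frames [5, 7]
pos 11: 3: fault, evict 5, frames [7, 3]
pos 12: 2: fault, evict 7, frames [3, 2]
pos 13: 4: fault, evict 3, frames [2, 4]
At position 13, page 3 is evicted.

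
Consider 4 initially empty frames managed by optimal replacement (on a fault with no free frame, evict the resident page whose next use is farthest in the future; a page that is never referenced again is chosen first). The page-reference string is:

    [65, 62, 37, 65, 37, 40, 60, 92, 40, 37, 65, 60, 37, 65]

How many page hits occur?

7

65: miss, frames [65]
62: miss, frames [65, 62]
37: miss, frames [65, 62, 37]
65: hit
37: hit
40: miss, frames [65, 62, 37, 40]
60: miss, evict 62, frames [65, 37, 40, 60]
92: miss, evict 60, frames [65, 37, 40, 92]
40: hit
37: hit
65: hit
60: miss, evict 92, frames [65, 37, 40, 60]
37: hit
65: hit
Hits: 7.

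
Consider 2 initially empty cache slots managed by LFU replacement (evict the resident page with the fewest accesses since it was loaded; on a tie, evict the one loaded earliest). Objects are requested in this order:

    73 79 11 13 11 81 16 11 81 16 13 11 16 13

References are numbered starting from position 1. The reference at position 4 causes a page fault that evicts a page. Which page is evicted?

pos 1: 73 → fault, frames {73}
pos 2: 79 → fault, frames {73,79}
pos 3: 11 → fault, evict 73, frames {79,11}
pos 4: 13 → fault, evict 79, frames {11,13}
At position 4, page 79 is evicted.

79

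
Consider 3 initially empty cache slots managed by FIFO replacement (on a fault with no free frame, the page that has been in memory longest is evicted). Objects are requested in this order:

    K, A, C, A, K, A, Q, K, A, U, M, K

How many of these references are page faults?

K -> miss, frames (K)
A -> miss, frames (K A)
C -> miss, frames (K A C)
A -> hit
K -> hit
A -> hit
Q -> miss, evict K, frames (A C Q)
K -> miss, evict A, frames (C Q K)
A -> miss, evict C, frames (Q K A)
U -> miss, evict Q, frames (K A U)
M -> miss, evict K, frames (A U M)
K -> miss, evict A, frames (U M K)
Page faults: 9.

9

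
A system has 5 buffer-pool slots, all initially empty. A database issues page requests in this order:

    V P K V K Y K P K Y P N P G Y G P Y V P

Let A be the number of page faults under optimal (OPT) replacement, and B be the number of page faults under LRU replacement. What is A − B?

-1

Under OPT: F F F . . F . . . . . F . F . . . . . . → 6 faults.
Under LRU: F F F . . F . . . . . F . F . . . . F . → 7 faults.
A − B = 6 − 7 = -1.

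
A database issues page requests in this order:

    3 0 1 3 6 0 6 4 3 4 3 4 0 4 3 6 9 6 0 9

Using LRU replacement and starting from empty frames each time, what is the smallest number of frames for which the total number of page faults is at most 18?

2

f=1: 20 faults
f=2: 14 faults
f=3: 11 faults
f=4: 7 faults
f=5: 6 faults
f=6: 6 faults
Smallest f with faults ≤ 18 is 2.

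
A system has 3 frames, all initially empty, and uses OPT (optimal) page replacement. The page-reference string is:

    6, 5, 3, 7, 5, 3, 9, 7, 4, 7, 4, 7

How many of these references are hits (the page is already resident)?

6

6 -> fault, frames {6}
5 -> fault, frames {6,5}
3 -> fault, frames {6,5,3}
7 -> fault, evict 6, frames {5,3,7}
5 -> hit
3 -> hit
9 -> fault, evict 3, frames {5,7,9}
7 -> hit
4 -> fault, evict 9, frames {5,7,4}
7 -> hit
4 -> hit
7 -> hit
Hits: 6.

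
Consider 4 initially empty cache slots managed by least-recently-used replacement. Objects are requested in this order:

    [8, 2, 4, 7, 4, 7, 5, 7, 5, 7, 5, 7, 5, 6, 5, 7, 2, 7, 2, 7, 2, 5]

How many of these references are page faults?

8 -> miss, frames [8]
2 -> miss, frames [8, 2]
4 -> miss, frames [8, 2, 4]
7 -> miss, frames [8, 2, 4, 7]
4 -> hit
7 -> hit
5 -> miss, evict 8, frames [2, 4, 7, 5]
7 -> hit
5 -> hit
7 -> hit
5 -> hit
7 -> hit
5 -> hit
6 -> miss, evict 2, frames [4, 7, 5, 6]
5 -> hit
7 -> hit
2 -> miss, evict 4, frames [6, 5, 7, 2]
7 -> hit
2 -> hit
7 -> hit
2 -> hit
5 -> hit
Page faults: 7.

7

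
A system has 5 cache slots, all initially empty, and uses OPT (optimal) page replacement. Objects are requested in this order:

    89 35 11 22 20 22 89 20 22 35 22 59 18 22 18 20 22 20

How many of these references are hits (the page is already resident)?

89 -> fault, frames (89)
35 -> fault, frames (89 35)
11 -> fault, frames (89 35 11)
22 -> fault, frames (89 35 11 22)
20 -> fault, frames (89 35 11 22 20)
22 -> hit
89 -> hit
20 -> hit
22 -> hit
35 -> hit
22 -> hit
59 -> fault, evict 11, frames (89 35 22 20 59)
18 -> fault, evict 59, frames (89 35 22 20 18)
22 -> hit
18 -> hit
20 -> hit
22 -> hit
20 -> hit
Hits: 11.

11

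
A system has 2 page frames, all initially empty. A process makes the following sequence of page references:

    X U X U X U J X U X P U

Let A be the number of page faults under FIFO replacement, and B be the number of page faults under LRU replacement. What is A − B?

-1

Under FIFO: F F . . . . F F F . F . → 6 faults.
Under LRU: F F . . . . F F F . F F → 7 faults.
A − B = 6 − 7 = -1.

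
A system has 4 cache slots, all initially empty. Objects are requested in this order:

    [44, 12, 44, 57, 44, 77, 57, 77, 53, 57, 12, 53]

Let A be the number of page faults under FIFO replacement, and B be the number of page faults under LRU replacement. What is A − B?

-1

Under FIFO: F F . F . F . . F . . . → 5 faults.
Under LRU: F F . F . F . . F . F . → 6 faults.
A − B = 5 − 6 = -1.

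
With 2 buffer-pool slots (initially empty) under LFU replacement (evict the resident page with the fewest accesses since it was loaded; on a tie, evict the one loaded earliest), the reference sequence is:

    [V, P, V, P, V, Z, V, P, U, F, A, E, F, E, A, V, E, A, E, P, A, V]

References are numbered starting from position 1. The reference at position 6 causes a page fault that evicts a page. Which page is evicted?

P

pos 1: V → fault, frames (V)
pos 2: P → fault, frames (V P)
pos 3: V → hit
pos 4: P → hit
pos 5: V → hit
pos 6: Z → fault, evict P, frames (V Z)
At position 6, page P is evicted.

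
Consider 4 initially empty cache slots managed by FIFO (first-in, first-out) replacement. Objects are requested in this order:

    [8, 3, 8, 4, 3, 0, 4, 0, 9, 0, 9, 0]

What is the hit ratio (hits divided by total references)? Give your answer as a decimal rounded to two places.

8 -> miss, frames [8]
3 -> miss, frames [8, 3]
8 -> hit
4 -> miss, frames [8, 3, 4]
3 -> hit
0 -> miss, frames [8, 3, 4, 0]
4 -> hit
0 -> hit
9 -> miss, evict 8, frames [3, 4, 0, 9]
0 -> hit
9 -> hit
0 -> hit
Hits: 7 of 12 references → 7/12 = 0.5833.

0.58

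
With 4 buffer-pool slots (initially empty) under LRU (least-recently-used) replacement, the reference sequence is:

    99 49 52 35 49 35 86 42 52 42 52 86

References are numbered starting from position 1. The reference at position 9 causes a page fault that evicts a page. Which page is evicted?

49

pos 1: 99 -> miss, frames [99]
pos 2: 49 -> miss, frames [99, 49]
pos 3: 52 -> miss, frames [99, 49, 52]
pos 4: 35 -> miss, frames [99, 49, 52, 35]
pos 5: 49 -> hit
pos 6: 35 -> hit
pos 7: 86 -> miss, evict 99, frames [52, 49, 35, 86]
pos 8: 42 -> miss, evict 52, frames [49, 35, 86, 42]
pos 9: 52 -> miss, evict 49, frames [35, 86, 42, 52]
At position 9, page 49 is evicted.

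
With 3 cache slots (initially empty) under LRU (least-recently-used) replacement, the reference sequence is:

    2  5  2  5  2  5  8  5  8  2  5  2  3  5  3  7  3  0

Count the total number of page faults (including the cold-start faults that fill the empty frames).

2 -> fault, frames {2}
5 -> fault, frames {2,5}
2 -> hit
5 -> hit
2 -> hit
5 -> hit
8 -> fault, frames {2,5,8}
5 -> hit
8 -> hit
2 -> hit
5 -> hit
2 -> hit
3 -> fault, evict 8, frames {5,2,3}
5 -> hit
3 -> hit
7 -> fault, evict 2, frames {5,3,7}
3 -> hit
0 -> fault, evict 5, frames {7,3,0}
Page faults: 6.

6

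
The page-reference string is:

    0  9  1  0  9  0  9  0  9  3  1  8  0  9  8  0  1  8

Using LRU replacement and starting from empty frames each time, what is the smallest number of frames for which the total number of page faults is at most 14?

2

f=1: 18 faults
f=2: 14 faults
f=3: 9 faults
f=4: 7 faults
f=5: 5 faults
Smallest f with faults ≤ 14 is 2.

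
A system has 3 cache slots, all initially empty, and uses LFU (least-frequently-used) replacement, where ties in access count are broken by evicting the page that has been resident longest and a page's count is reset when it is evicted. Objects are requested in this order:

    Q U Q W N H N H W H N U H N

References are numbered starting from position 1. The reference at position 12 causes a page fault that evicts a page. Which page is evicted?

pos 1: Q → fault, frames (Q)
pos 2: U → fault, frames (Q U)
pos 3: Q → hit
pos 4: W → fault, frames (Q U W)
pos 5: N → fault, evict U, frames (Q W N)
pos 6: H → fault, evict W, frames (Q N H)
pos 7: N → hit
pos 8: H → hit
pos 9: W → fault, evict Q, frames (N H W)
pos 10: H → hit
pos 11: N → hit
pos 12: U → fault, evict W, frames (N H U)
At position 12, page W is evicted.

W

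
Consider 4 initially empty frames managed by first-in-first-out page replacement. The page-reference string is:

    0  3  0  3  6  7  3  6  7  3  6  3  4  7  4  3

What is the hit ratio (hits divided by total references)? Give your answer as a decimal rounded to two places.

0.69

0: miss, frames [0]
3: miss, frames [0, 3]
0: hit
3: hit
6: miss, frames [0, 3, 6]
7: miss, frames [0, 3, 6, 7]
3: hit
6: hit
7: hit
3: hit
6: hit
3: hit
4: miss, evict 0, frames [3, 6, 7, 4]
7: hit
4: hit
3: hit
Hits: 11 of 16 references → 11/16 = 0.6875.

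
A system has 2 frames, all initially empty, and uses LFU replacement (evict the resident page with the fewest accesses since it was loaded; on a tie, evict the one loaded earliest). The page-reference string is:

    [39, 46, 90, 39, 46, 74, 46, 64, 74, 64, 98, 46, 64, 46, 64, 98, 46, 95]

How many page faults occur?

39 → fault, frames [39]
46 → fault, frames [39, 46]
90 → fault, evict 39, frames [46, 90]
39 → fault, evict 46, frames [90, 39]
46 → fault, evict 90, frames [39, 46]
74 → fault, evict 39, frames [46, 74]
46 → hit
64 → fault, evict 74, frames [46, 64]
74 → fault, evict 64, frames [46, 74]
64 → fault, evict 74, frames [46, 64]
98 → fault, evict 64, frames [46, 98]
46 → hit
64 → fault, evict 98, frames [46, 64]
46 → hit
64 → hit
98 → fault, evict 64, frames [46, 98]
46 → hit
95 → fault, evict 98, frames [46, 95]
Page faults: 13.

13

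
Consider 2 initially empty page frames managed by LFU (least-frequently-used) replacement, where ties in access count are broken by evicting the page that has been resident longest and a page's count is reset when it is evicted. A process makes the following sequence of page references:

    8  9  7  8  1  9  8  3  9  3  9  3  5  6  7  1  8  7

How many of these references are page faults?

15

8: miss, frames [8]
9: miss, frames [8, 9]
7: miss, evict 8, frames [9, 7]
8: miss, evict 9, frames [7, 8]
1: miss, evict 7, frames [8, 1]
9: miss, evict 8, frames [1, 9]
8: miss, evict 1, frames [9, 8]
3: miss, evict 9, frames [8, 3]
9: miss, evict 8, frames [3, 9]
3: hit
9: hit
3: hit
5: miss, evict 9, frames [3, 5]
6: miss, evict 5, frames [3, 6]
7: miss, evict 6, frames [3, 7]
1: miss, evict 7, frames [3, 1]
8: miss, evict 1, frames [3, 8]
7: miss, evict 8, frames [3, 7]
Page faults: 15.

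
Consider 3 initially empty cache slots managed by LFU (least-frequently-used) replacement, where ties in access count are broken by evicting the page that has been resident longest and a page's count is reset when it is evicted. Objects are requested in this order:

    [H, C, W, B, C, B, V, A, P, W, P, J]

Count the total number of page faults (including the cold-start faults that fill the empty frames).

H → miss, frames [H]
C → miss, frames [H, C]
W → miss, frames [H, C, W]
B → miss, evict H, frames [C, W, B]
C → hit
B → hit
V → miss, evict W, frames [C, B, V]
A → miss, evict V, frames [C, B, A]
P → miss, evict A, frames [C, B, P]
W → miss, evict P, frames [C, B, W]
P → miss, evict W, frames [C, B, P]
J → miss, evict P, frames [C, B, J]
Page faults: 10.

10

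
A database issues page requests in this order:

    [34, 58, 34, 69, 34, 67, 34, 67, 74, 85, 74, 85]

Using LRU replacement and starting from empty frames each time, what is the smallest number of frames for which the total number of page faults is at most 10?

f=1: 12 faults
f=2: 6 faults
f=3: 6 faults
f=4: 6 faults
f=5: 6 faults
f=6: 6 faults
Smallest f with faults ≤ 10 is 2.

2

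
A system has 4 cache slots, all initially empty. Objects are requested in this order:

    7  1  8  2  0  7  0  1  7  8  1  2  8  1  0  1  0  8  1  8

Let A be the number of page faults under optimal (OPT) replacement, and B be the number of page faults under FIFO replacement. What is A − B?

-4

Under OPT: F F F F F . . . . . . F . . . . . . . . → 6 faults.
Under FIFO: F F F F F F . F . F . F . . F . . . . . → 10 faults.
A − B = 6 − 10 = -4.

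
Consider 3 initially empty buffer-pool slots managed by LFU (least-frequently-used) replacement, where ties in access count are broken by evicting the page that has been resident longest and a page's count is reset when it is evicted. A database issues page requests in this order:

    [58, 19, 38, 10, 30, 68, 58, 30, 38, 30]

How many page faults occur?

8

58 -> miss, frames (58)
19 -> miss, frames (58 19)
38 -> miss, frames (58 19 38)
10 -> miss, evict 58, frames (19 38 10)
30 -> miss, evict 19, frames (38 10 30)
68 -> miss, evict 38, frames (10 30 68)
58 -> miss, evict 10, frames (30 68 58)
30 -> hit
38 -> miss, evict 68, frames (30 58 38)
30 -> hit
Page faults: 8.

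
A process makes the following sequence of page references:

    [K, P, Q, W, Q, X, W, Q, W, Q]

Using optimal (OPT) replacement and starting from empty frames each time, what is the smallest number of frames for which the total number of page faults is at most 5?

3

f=1: 10 faults
f=2: 6 faults
f=3: 5 faults
f=4: 5 faults
f=5: 5 faults
Smallest f with faults ≤ 5 is 3.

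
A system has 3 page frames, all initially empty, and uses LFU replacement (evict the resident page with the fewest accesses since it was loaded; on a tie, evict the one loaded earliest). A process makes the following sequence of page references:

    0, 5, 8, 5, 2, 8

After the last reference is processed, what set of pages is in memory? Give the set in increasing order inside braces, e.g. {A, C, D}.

0 → miss, frames [0]
5 → miss, frames [0, 5]
8 → miss, frames [0, 5, 8]
5 → hit
2 → miss, evict 0, frames [5, 8, 2]
8 → hit

{2, 5, 8}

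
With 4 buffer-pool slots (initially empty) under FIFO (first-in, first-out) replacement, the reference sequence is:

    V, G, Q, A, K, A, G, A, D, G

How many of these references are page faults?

7

V: fault, frames [V]
G: fault, frames [V, G]
Q: fault, frames [V, G, Q]
A: fault, frames [V, G, Q, A]
K: fault, evict V, frames [G, Q, A, K]
A: hit
G: hit
A: hit
D: fault, evict G, frames [Q, A, K, D]
G: fault, evict Q, frames [A, K, D, G]
Page faults: 7.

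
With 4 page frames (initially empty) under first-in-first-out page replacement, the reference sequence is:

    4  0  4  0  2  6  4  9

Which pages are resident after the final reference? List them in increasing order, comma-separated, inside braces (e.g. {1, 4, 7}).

{0, 2, 6, 9}

4 -> fault, frames {4}
0 -> fault, frames {4,0}
4 -> hit
0 -> hit
2 -> fault, frames {4,0,2}
6 -> fault, frames {4,0,2,6}
4 -> hit
9 -> fault, evict 4, frames {0,2,6,9}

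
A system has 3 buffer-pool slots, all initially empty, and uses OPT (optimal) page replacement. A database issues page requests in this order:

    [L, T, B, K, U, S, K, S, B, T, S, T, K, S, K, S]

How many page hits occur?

9

L: fault, frames [L]
T: fault, frames [L, T]
B: fault, frames [L, T, B]
K: fault, evict L, frames [T, B, K]
U: fault, evict T, frames [B, K, U]
S: fault, evict U, frames [B, K, S]
K: hit
S: hit
B: hit
T: fault, evict B, frames [K, S, T]
S: hit
T: hit
K: hit
S: hit
K: hit
S: hit
Hits: 9.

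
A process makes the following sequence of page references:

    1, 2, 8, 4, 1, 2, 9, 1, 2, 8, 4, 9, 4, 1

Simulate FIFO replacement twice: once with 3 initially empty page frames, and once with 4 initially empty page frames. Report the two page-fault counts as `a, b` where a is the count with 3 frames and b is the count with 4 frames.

10, 11

3 frames: F F F F F F F . . F F . . F → 10 faults.
4 frames: F F F F . . F F F F F F . F → 11 faults.
11 > 10: adding a frame increased faults — Belady's anomaly.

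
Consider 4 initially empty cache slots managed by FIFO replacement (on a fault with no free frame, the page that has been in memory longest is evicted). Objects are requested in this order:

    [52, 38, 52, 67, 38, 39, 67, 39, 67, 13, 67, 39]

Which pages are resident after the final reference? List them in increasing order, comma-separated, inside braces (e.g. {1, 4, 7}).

{13, 38, 39, 67}

52 → fault, frames [52]
38 → fault, frames [52, 38]
52 → hit
67 → fault, frames [52, 38, 67]
38 → hit
39 → fault, frames [52, 38, 67, 39]
67 → hit
39 → hit
67 → hit
13 → fault, evict 52, frames [38, 67, 39, 13]
67 → hit
39 → hit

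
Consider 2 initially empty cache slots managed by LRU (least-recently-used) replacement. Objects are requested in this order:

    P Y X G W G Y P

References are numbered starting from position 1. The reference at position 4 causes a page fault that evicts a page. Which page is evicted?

Y

pos 1: P: fault, frames {P}
pos 2: Y: fault, frames {P,Y}
pos 3: X: fault, evict P, frames {Y,X}
pos 4: G: fault, evict Y, frames {X,G}
At position 4, page Y is evicted.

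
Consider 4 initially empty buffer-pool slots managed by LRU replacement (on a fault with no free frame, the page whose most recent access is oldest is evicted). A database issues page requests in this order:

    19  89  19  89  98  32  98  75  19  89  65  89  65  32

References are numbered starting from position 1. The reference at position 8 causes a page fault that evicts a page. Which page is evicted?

pos 1: 19 -> fault, frames (19)
pos 2: 89 -> fault, frames (19 89)
pos 3: 19 -> hit
pos 4: 89 -> hit
pos 5: 98 -> fault, frames (19 89 98)
pos 6: 32 -> fault, frames (19 89 98 32)
pos 7: 98 -> hit
pos 8: 75 -> fault, evict 19, frames (89 32 98 75)
At position 8, page 19 is evicted.

19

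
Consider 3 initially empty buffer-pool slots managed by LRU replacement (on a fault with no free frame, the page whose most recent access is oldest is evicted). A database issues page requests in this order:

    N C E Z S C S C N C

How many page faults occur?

7

N → fault, frames (N)
C → fault, frames (N C)
E → fault, frames (N C E)
Z → fault, evict N, frames (C E Z)
S → fault, evict C, frames (E Z S)
C → fault, evict E, frames (Z S C)
S → hit
C → hit
N → fault, evict Z, frames (S C N)
C → hit
Page faults: 7.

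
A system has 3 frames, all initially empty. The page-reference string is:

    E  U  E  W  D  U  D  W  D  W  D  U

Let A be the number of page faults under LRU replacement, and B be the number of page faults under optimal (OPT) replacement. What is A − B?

Under LRU: F F . F F F . . . . . . → 5 faults.
Under OPT: F F . F F . . . . . . . → 4 faults.
A − B = 5 − 4 = 1.

1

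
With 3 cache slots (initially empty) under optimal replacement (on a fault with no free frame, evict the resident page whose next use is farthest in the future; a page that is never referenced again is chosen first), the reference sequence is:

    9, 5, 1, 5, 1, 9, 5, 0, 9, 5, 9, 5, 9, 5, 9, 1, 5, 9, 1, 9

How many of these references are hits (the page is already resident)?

9 → fault, frames [9]
5 → fault, frames [9, 5]
1 → fault, frames [9, 5, 1]
5 → hit
1 → hit
9 → hit
5 → hit
0 → fault, evict 1, frames [9, 5, 0]
9 → hit
5 → hit
9 → hit
5 → hit
9 → hit
5 → hit
9 → hit
1 → fault, evict 0, frames [9, 5, 1]
5 → hit
9 → hit
1 → hit
9 → hit
Hits: 15.

15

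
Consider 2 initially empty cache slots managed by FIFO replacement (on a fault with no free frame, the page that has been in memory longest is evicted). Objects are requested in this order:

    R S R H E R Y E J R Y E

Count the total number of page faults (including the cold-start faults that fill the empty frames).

11

R → fault, frames [R]
S → fault, frames [R, S]
R → hit
H → fault, evict R, frames [S, H]
E → fault, evict S, frames [H, E]
R → fault, evict H, frames [E, R]
Y → fault, evict E, frames [R, Y]
E → fault, evict R, frames [Y, E]
J → fault, evict Y, frames [E, J]
R → fault, evict E, frames [J, R]
Y → fault, evict J, frames [R, Y]
E → fault, evict R, frames [Y, E]
Page faults: 11.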